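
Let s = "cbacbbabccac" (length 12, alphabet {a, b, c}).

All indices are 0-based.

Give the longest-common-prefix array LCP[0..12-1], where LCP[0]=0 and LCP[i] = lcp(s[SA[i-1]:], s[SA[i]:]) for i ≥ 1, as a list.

[0, 1, 2, 0, 2, 1, 1, 0, 1, 1, 2, 1]

rank→(start, suffix):
  0 → (6, 'abccac')
  1 → (10, 'ac')
  2 → (2, 'acbbabccac')
  3 → (5, 'babccac')
  4 → (1, 'bacbbabccac')
  5 → (4, 'bbabccac')
  6 → (7, 'bccac')
  7 → (11, 'c')
  8 → (9, 'cac')
  9 → (0, 'cbacbbabccac')
  10 → (3, 'cbbabccac')
  11 → (8, 'ccac')

SA = [6, 10, 2, 5, 1, 4, 7, 11, 9, 0, 3, 8]
[i] adj suffixes → lcp
  [1] 6/10 → 1 ('a')
  [2] 10/2 → 2 ('ac')
  [3] 2/5 → 0 ('')
  [4] 5/1 → 2 ('ba')
  [5] 1/4 → 1 ('b')
  [6] 4/7 → 1 ('b')
  [7] 7/11 → 0 ('')
  [8] 11/9 → 1 ('c')
  [9] 9/0 → 1 ('c')
  [10] 0/3 → 2 ('cb')
  [11] 3/8 → 1 ('c')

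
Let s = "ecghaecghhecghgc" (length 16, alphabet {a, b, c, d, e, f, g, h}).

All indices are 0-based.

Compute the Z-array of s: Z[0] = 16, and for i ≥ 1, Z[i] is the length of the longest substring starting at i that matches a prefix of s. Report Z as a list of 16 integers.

Z[0]=16
i=1: i≥r, start 0; Z[1]=0
i=2: i≥r, start 0; Z[2]=0
i=3: i≥r, start 0; Z[3]=0
i=4: i≥r, start 0; Z[4]=0
i=5: i≥r, start 0; Z[5]=4 grow→box=[5,9)
i=6: min(r-i=3, Z[1]=0)=0; Z[6]=0
i=7: min(r-i=2, Z[2]=0)=0; Z[7]=0
i=8: min(r-i=1, Z[3]=0)=0; Z[8]=0
i=9: i≥r, start 0; Z[9]=0
i=10: i≥r, start 0; Z[10]=4 grow→box=[10,14)
i=11: min(r-i=3, Z[1]=0)=0; Z[11]=0
i=12: min(r-i=2, Z[2]=0)=0; Z[12]=0
i=13: min(r-i=1, Z[3]=0)=0; Z[13]=0
i=14: i≥r, start 0; Z[14]=0
i=15: i≥r, start 0; Z[15]=0

[16, 0, 0, 0, 0, 4, 0, 0, 0, 0, 4, 0, 0, 0, 0, 0]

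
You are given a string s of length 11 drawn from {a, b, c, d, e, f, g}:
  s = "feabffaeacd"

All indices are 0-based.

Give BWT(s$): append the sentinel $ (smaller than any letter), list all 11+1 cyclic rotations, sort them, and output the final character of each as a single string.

deefaacfaf$b

rank  rotation      last
    0  $feabffaeacd  d
    1  abffaeacd$fe  e
    2  acd$feabffae  e
    3  aeacd$feabff  f
    4  bffaeacd$fea  a
    5  cd$feabffaea  a
    6  d$feabffaeac  c
    7  eabffaeacd$f  f
    8  eacd$feabffa  a
    9  faeacd$feabf  f
   10  feabffaeacd$  $
   11  ffaeacd$feab  b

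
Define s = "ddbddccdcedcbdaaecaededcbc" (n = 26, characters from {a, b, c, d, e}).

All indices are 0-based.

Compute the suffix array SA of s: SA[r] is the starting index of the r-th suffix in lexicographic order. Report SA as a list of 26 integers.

rank→(start, suffix):
  0 → (14, 'aaecaededcbc')
  1 → (15, 'aecaededcbc')
  2 → (18, 'aededcbc')
  3 → (24, 'bc')
  4 → (12, 'bdaaecaededcbc')
  5 → (2, 'bddccdcedcbdaaecaededcbc')
  6 → (25, 'c')
  7 → (17, 'caededcbc')
  8 → (23, 'cbc')
  9 → (11, 'cbdaaecaededcbc')
  10 → (5, 'ccdcedcbdaaecaededcbc')
  11 → (6, 'cdcedcbdaaecaededcbc')
  12 → (8, 'cedcbdaaecaededcbc')
  13 → (13, 'daaecaededcbc')
  14 → (1, 'dbddccdcedcbdaaecaededcbc')
  15 → (22, 'dcbc')
  16 → (10, 'dcbdaaecaededcbc')
  17 → (4, 'dccdcedcbdaaecaededcbc')
  18 → (7, 'dcedcbdaaecaededcbc')
  19 → (0, 'ddbddccdcedcbdaaecaededcbc')
  20 → (3, 'ddccdcedcbdaaecaededcbc')
  21 → (20, 'dedcbc')
  22 → (16, 'ecaededcbc')
  23 → (21, 'edcbc')
  24 → (9, 'edcbdaaecaededcbc')
  25 → (19, 'ededcbc')

[14, 15, 18, 24, 12, 2, 25, 17, 23, 11, 5, 6, 8, 13, 1, 22, 10, 4, 7, 0, 3, 20, 16, 21, 9, 19]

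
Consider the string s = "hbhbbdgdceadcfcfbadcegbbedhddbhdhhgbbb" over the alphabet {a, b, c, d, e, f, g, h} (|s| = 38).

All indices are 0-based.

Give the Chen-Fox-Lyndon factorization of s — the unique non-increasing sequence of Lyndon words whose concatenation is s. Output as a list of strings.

["h", "bh", "bbdgdce", "adcfcfb", "adcegbbedhddbhdhhgbbb"]

emit factor 1: 'h' (i=0, period=1)
emit factor 2: 'bh' (i=1, period=2)
emit factor 3: 'bbdgdce' (i=3, period=7)
emit factor 4: 'adcfcfb' (i=10, period=7)
emit factor 5: 'adcegbbedhddbhdhhgbbb' (i=17, period=21)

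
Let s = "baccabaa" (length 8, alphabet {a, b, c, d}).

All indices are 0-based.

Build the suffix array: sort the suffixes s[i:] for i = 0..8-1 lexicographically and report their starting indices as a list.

[7, 6, 4, 1, 5, 0, 3, 2]

rank | idx | suffix
   0 |   7 | a
   1 |   6 | aa
   2 |   4 | abaa
   3 |   1 | accabaa
   4 |   5 | baa
   5 |   0 | baccabaa
   6 |   3 | cabaa
   7 |   2 | ccabaa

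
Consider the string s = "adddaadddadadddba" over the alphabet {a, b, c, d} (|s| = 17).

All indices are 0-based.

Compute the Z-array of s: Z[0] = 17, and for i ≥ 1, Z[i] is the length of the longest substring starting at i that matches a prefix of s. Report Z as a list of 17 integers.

Z[0]=17
i=1: fresh scan; Z[1]=0
i=2: fresh scan; Z[2]=0
i=3: fresh scan; Z[3]=0
i=4: fresh scan; Z[4]=1 grow→box=[4,5)
i=5: fresh scan; Z[5]=5 grow→box=[5,10)
i=6: min(r-i=4, Z[1]=0)=0; Z[6]=0
i=7: min(r-i=3, Z[2]=0)=0; Z[7]=0
i=8: min(r-i=2, Z[3]=0)=0; Z[8]=0
i=9: min(r-i=1, Z[4]=1)=1; Z[9]=2 grow→box=[9,11)
i=10: min(r-i=1, Z[1]=0)=0; Z[10]=0
i=11: fresh scan; Z[11]=4 grow→box=[11,15)
i=12: min(r-i=3, Z[1]=0)=0; Z[12]=0
i=13: min(r-i=2, Z[2]=0)=0; Z[13]=0
i=14: min(r-i=1, Z[3]=0)=0; Z[14]=0
i=15: fresh scan; Z[15]=0
i=16: fresh scan; Z[16]=1 grow→box=[16,17)

[17, 0, 0, 0, 1, 5, 0, 0, 0, 2, 0, 4, 0, 0, 0, 0, 1]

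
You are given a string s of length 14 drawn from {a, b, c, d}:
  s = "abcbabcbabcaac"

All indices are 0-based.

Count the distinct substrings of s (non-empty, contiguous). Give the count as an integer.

73

rank | idx | suffix
   0 |  11 | aac
   1 |   8 | abcaac
   2 |   4 | abcbabcaac
   3 |   0 | abcbabcbabcaac
   4 |  12 | ac
   5 |   7 | babcaac
   6 |   3 | babcbabcaac
   7 |   9 | bcaac
   8 |   5 | bcbabcaac
   9 |   1 | bcbabcbabcaac
  10 |  13 | c
  11 |  10 | caac
  12 |   6 | cbabcaac
  13 |   2 | cbabcbabcaac

SA = [11, 8, 4, 0, 12, 7, 3, 9, 5, 1, 13, 10, 6, 2]
i: (SA[i-1],SA[i]) lcp shared
  1: (11,8) 1 'a'
  2: (8,4) 3 'abc'
  3: (4,0) 7 'abcbabc'
  4: (0,12) 1 'a'
  5: (12,7) 0 ''
  6: (7,3) 4 'babc'
  7: (3,9) 1 'b'
  8: (9,5) 2 'bc'
  9: (5,1) 6 'bcbabc'
  10: (1,13) 0 ''
  11: (13,10) 1 'c'
  12: (10,6) 1 'c'
  13: (6,2) 5 'cbabc'

n(n+1)/2 = 14·15/2 = 105
Σ LCP = 0 + 1 + 3 + 7 + 1 + 0 + 4 + 1 + 2 + 6 + 0 + 1 + 1 + 5 = 32
distinct = 105 − 32 = 73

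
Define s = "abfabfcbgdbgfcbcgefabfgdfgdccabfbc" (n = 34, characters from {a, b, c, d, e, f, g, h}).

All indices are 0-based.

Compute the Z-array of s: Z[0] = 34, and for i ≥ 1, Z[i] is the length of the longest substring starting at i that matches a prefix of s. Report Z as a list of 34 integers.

Z[0]=34
i=1: i≥r, start 0; Z[1]=0
i=2: i≥r, start 0; Z[2]=0
i=3: i≥r, start 0; Z[3]=3 extend→box=[3,6)
i=4: min(r-i=2, Z[1]=0)=0; Z[4]=0
i=5: min(r-i=1, Z[2]=0)=0; Z[5]=0
i=6: i≥r, start 0; Z[6]=0
i=7: i≥r, start 0; Z[7]=0
i=8: i≥r, start 0; Z[8]=0
i=9: i≥r, start 0; Z[9]=0
i=10: i≥r, start 0; Z[10]=0
i=11: i≥r, start 0; Z[11]=0
i=12: i≥r, start 0; Z[12]=0
i=13: i≥r, start 0; Z[13]=0
i=14: i≥r, start 0; Z[14]=0
i=15: i≥r, start 0; Z[15]=0
i=16: i≥r, start 0; Z[16]=0
i=17: i≥r, start 0; Z[17]=0
i=18: i≥r, start 0; Z[18]=0
i=19: i≥r, start 0; Z[19]=3 extend→box=[19,22)
i=20: min(r-i=2, Z[1]=0)=0; Z[20]=0
i=21: min(r-i=1, Z[2]=0)=0; Z[21]=0
i=22: i≥r, start 0; Z[22]=0
i=23: i≥r, start 0; Z[23]=0
i=24: i≥r, start 0; Z[24]=0
i=25: i≥r, start 0; Z[25]=0
i=26: i≥r, start 0; Z[26]=0
i=27: i≥r, start 0; Z[27]=0
i=28: i≥r, start 0; Z[28]=0
i=29: i≥r, start 0; Z[29]=3 extend→box=[29,32)
i=30: min(r-i=2, Z[1]=0)=0; Z[30]=0
i=31: min(r-i=1, Z[2]=0)=0; Z[31]=0
i=32: i≥r, start 0; Z[32]=0
i=33: i≥r, start 0; Z[33]=0

[34, 0, 0, 3, 0, 0, 0, 0, 0, 0, 0, 0, 0, 0, 0, 0, 0, 0, 0, 3, 0, 0, 0, 0, 0, 0, 0, 0, 0, 3, 0, 0, 0, 0]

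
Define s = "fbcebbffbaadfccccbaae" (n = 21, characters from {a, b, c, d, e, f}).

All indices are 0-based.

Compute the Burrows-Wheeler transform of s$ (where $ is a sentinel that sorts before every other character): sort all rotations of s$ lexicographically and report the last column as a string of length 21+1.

ebbaafcefbcccfbaacf$db

rank  rotation                last
    0  $fbcebbffbaadfccccbaae  e
    1  aadfccccbaae$fbcebbffb  b
    2  aae$fbcebbffbaadfccccb  b
    3  adfccccbaae$fbcebbffba  a
    4  ae$fbcebbffbaadfccccba  a
    5  baadfccccbaae$fbcebbff  f
    6  baae$fbcebbffbaadfcccc  c
    7  bbffbaadfccccbaae$fbce  e
    8  bcebbffbaadfccccbaae$f  f
    9  bffbaadfccccbaae$fbceb  b
   10  cbaae$fbcebbffbaadfccc  c
   11  ccbaae$fbcebbffbaadfcc  c
   12  cccbaae$fbcebbffbaadfc  c
   13  ccccbaae$fbcebbffbaadf  f
   14  cebbffbaadfccccbaae$fb  b
   15  dfccccbaae$fbcebbffbaa  a
   16  e$fbcebbffbaadfccccbaa  a
   17  ebbffbaadfccccbaae$fbc  c
   18  fbaadfccccbaae$fbcebbf  f
   19  fbcebbffbaadfccccbaae$  $
   20  fccccbaae$fbcebbffbaad  d
   21  ffbaadfccccbaae$fbcebb  b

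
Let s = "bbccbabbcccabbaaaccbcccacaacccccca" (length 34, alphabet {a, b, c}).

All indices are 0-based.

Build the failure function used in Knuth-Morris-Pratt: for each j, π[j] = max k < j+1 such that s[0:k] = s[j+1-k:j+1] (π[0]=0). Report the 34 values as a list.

π[0] = 0
j=1 s[j]='b': π[1]=1 (border 'b')
j=2 s[j]='c': k: 1→0; π[2]=0 (border '')
j=3 s[j]='c': π[3]=0 (border '')
j=4 s[j]='b': π[4]=1 (border 'b')
j=5 s[j]='a': k: 1→0; π[5]=0 (border '')
j=6 s[j]='b': π[6]=1 (border 'b')
j=7 s[j]='b': π[7]=2 (border 'bb')
j=8 s[j]='c': π[8]=3 (border 'bbc')
j=9 s[j]='c': π[9]=4 (border 'bbcc')
j=10 s[j]='c': k: 4→0; π[10]=0 (border '')
j=11 s[j]='a': π[11]=0 (border '')
j=12 s[j]='b': π[12]=1 (border 'b')
j=13 s[j]='b': π[13]=2 (border 'bb')
j=14 s[j]='a': k: 2→1→0; π[14]=0 (border '')
j=15 s[j]='a': π[15]=0 (border '')
j=16 s[j]='a': π[16]=0 (border '')
j=17 s[j]='c': π[17]=0 (border '')
j=18 s[j]='c': π[18]=0 (border '')
j=19 s[j]='b': π[19]=1 (border 'b')
j=20 s[j]='c': k: 1→0; π[20]=0 (border '')
j=21 s[j]='c': π[21]=0 (border '')
j=22 s[j]='c': π[22]=0 (border '')
j=23 s[j]='a': π[23]=0 (border '')
j=24 s[j]='c': π[24]=0 (border '')
j=25 s[j]='a': π[25]=0 (border '')
j=26 s[j]='a': π[26]=0 (border '')
j=27 s[j]='c': π[27]=0 (border '')
j=28 s[j]='c': π[28]=0 (border '')
j=29 s[j]='c': π[29]=0 (border '')
j=30 s[j]='c': π[30]=0 (border '')
j=31 s[j]='c': π[31]=0 (border '')
j=32 s[j]='c': π[32]=0 (border '')
j=33 s[j]='a': π[33]=0 (border '')

[0, 1, 0, 0, 1, 0, 1, 2, 3, 4, 0, 0, 1, 2, 0, 0, 0, 0, 0, 1, 0, 0, 0, 0, 0, 0, 0, 0, 0, 0, 0, 0, 0, 0]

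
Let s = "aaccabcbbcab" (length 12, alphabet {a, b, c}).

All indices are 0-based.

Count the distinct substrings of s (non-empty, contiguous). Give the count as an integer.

65

rank→(start, suffix):
  0 → (0, 'aaccabcbbcab')
  1 → (10, 'ab')
  2 → (4, 'abcbbcab')
  3 → (1, 'accabcbbcab')
  4 → (11, 'b')
  5 → (7, 'bbcab')
  6 → (8, 'bcab')
  7 → (5, 'bcbbcab')
  8 → (9, 'cab')
  9 → (3, 'cabcbbcab')
  10 → (6, 'cbbcab')
  11 → (2, 'ccabcbbcab')

SA = [0, 10, 4, 1, 11, 7, 8, 5, 9, 3, 6, 2]
[i] adj suffixes → lcp
  [1] 0/10 → 1 ('a')
  [2] 10/4 → 2 ('ab')
  [3] 4/1 → 1 ('a')
  [4] 1/11 → 0 ('')
  [5] 11/7 → 1 ('b')
  [6] 7/8 → 1 ('b')
  [7] 8/5 → 2 ('bc')
  [8] 5/9 → 0 ('')
  [9] 9/3 → 3 ('cab')
  [10] 3/6 → 1 ('c')
  [11] 6/2 → 1 ('c')

n(n+1)/2 = 12·13/2 = 78
Σ LCP = 0 + 1 + 2 + 1 + 0 + 1 + 1 + 2 + 0 + 3 + 1 + 1 = 13
distinct = 78 − 13 = 65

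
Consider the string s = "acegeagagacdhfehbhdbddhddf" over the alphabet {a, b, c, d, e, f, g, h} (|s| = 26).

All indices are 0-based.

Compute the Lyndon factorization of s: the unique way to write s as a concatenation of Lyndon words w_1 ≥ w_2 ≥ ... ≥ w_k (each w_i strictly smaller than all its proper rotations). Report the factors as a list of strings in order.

emit factor 1: 'acegeagag' (i=0, period=9)
emit factor 2: 'acdhfehbhdbddhddf' (i=9, period=17)

["acegeagag", "acdhfehbhdbddhddf"]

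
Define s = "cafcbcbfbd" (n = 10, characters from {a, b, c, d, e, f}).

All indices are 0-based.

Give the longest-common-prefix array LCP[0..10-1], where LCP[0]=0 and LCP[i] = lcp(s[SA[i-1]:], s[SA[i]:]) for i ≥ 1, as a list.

[0, 0, 1, 1, 0, 1, 2, 0, 0, 1]

rank→(start, suffix):
  0 → (1, 'afcbcbfbd')
  1 → (4, 'bcbfbd')
  2 → (8, 'bd')
  3 → (6, 'bfbd')
  4 → (0, 'cafcbcbfbd')
  5 → (3, 'cbcbfbd')
  6 → (5, 'cbfbd')
  7 → (9, 'd')
  8 → (7, 'fbd')
  9 → (2, 'fcbcbfbd')

SA = [1, 4, 8, 6, 0, 3, 5, 9, 7, 2]
rank  pair      lcp
   1  s[1:],s[4:]  0  ''
   2  s[4:],s[8:]  1  'b'
   3  s[8:],s[6:]  1  'b'
   4  s[6:],s[0:]  0  ''
   5  s[0:],s[3:]  1  'c'
   6  s[3:],s[5:]  2  'cb'
   7  s[5:],s[9:]  0  ''
   8  s[9:],s[7:]  0  ''
   9  s[7:],s[2:]  1  'f'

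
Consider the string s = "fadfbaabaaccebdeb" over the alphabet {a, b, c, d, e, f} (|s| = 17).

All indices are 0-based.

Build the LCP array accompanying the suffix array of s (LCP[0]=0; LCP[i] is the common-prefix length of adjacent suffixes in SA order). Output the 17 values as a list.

[0, 2, 1, 1, 1, 0, 1, 3, 1, 0, 1, 0, 1, 0, 2, 0, 1]

rank | idx | suffix
   0 |   5 | aabaaccebdeb
   1 |   8 | aaccebdeb
   2 |   6 | abaaccebdeb
   3 |   9 | accebdeb
   4 |   1 | adfbaabaaccebdeb
   5 |  16 | b
   6 |   4 | baabaaccebdeb
   7 |   7 | baaccebdeb
   8 |  13 | bdeb
   9 |  10 | ccebdeb
  10 |  11 | cebdeb
  11 |  14 | deb
  12 |   2 | dfbaabaaccebdeb
  13 |  15 | eb
  14 |  12 | ebdeb
  15 |   0 | fadfbaabaaccebdeb
  16 |   3 | fbaabaaccebdeb

SA = [5, 8, 6, 9, 1, 16, 4, 7, 13, 10, 11, 14, 2, 15, 12, 0, 3]
rank  pair      lcp
   1  s[5:],s[8:]  2  'aa'
   2  s[8:],s[6:]  1  'a'
   3  s[6:],s[9:]  1  'a'
   4  s[9:],s[1:]  1  'a'
   5  s[1:],s[16:]  0  ''
   6  s[16:],s[4:]  1  'b'
   7  s[4:],s[7:]  3  'baa'
   8  s[7:],s[13:]  1  'b'
   9  s[13:],s[10:]  0  ''
  10  s[10:],s[11:]  1  'c'
  11  s[11:],s[14:]  0  ''
  12  s[14:],s[2:]  1  'd'
  13  s[2:],s[15:]  0  ''
  14  s[15:],s[12:]  2  'eb'
  15  s[12:],s[0:]  0  ''
  16  s[0:],s[3:]  1  'f'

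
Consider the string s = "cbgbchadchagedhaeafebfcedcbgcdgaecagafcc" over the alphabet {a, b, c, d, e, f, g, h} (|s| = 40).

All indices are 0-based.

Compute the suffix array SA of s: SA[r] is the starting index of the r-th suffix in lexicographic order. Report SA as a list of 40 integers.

[6, 15, 31, 36, 17, 34, 10, 3, 20, 1, 26, 39, 33, 0, 25, 38, 28, 22, 4, 8, 24, 7, 29, 13, 16, 19, 32, 23, 12, 37, 21, 18, 30, 35, 2, 27, 11, 5, 14, 9]

rank | idx | suffix
   0 |   6 | adchagedhaeafebfcedcbgcdgaecagafcc
   1 |  15 | aeafebfcedcbgcdgaecagafcc
   2 |  31 | aecagafcc
   3 |  36 | afcc
   4 |  17 | afebfcedcbgcdgaecagafcc
   5 |  34 | agafcc
   6 |  10 | agedhaeafebfcedcbgcdgaecagafcc
   7 |   3 | bchadchagedhaeafebfcedcbgcdgaecagafcc
   8 |  20 | bfcedcbgcdgaecagafcc
   9 |   1 | bgbchadchagedhaeafebfcedcbgcdgaecagafcc
  10 |  26 | bgcdgaecagafcc
  11 |  39 | c
  12 |  33 | cagafcc
  13 |   0 | cbgbchadchagedhaeafebfcedcbgcdgaecagafcc
  14 |  25 | cbgcdgaecagafcc
  15 |  38 | cc
  16 |  28 | cdgaecagafcc
  17 |  22 | cedcbgcdgaecagafcc
  18 |   4 | chadchagedhaeafebfcedcbgcdgaecagafcc
  19 |   8 | chagedhaeafebfcedcbgcdgaecagafcc
  20 |  24 | dcbgcdgaecagafcc
  21 |   7 | dchagedhaeafebfcedcbgcdgaecagafcc
  22 |  29 | dgaecagafcc
  23 |  13 | dhaeafebfcedcbgcdgaecagafcc
  24 |  16 | eafebfcedcbgcdgaecagafcc
  25 |  19 | ebfcedcbgcdgaecagafcc
  26 |  32 | ecagafcc
  27 |  23 | edcbgcdgaecagafcc
  28 |  12 | edhaeafebfcedcbgcdgaecagafcc
  29 |  37 | fcc
  30 |  21 | fcedcbgcdgaecagafcc
  31 |  18 | febfcedcbgcdgaecagafcc
  32 |  30 | gaecagafcc
  33 |  35 | gafcc
  34 |   2 | gbchadchagedhaeafebfcedcbgcdgaecagafcc
  35 |  27 | gcdgaecagafcc
  36 |  11 | gedhaeafebfcedcbgcdgaecagafcc
  37 |   5 | hadchagedhaeafebfcedcbgcdgaecagafcc
  38 |  14 | haeafebfcedcbgcdgaecagafcc
  39 |   9 | hagedhaeafebfcedcbgcdgaecagafcc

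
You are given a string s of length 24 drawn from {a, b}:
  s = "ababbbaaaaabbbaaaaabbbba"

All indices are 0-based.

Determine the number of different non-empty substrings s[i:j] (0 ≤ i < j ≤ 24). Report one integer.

rank | idx | suffix
   0 |  23 | a
   1 |   6 | aaaaabbbaaaaabbbba
   2 |  14 | aaaaabbbba
   3 |   7 | aaaabbbaaaaabbbba
   4 |  15 | aaaabbbba
   5 |   8 | aaabbbaaaaabbbba
   6 |  16 | aaabbbba
   7 |   9 | aabbbaaaaabbbba
   8 |  17 | aabbbba
   9 |   0 | ababbbaaaaabbbaaaaabbbba
  10 |   2 | abbbaaaaabbbaaaaabbbba
  11 |  10 | abbbaaaaabbbba
  12 |  18 | abbbba
  13 |  22 | ba
  14 |   5 | baaaaabbbaaaaabbbba
  15 |  13 | baaaaabbbba
  16 |   1 | babbbaaaaabbbaaaaabbbba
  17 |  21 | bba
  18 |   4 | bbaaaaabbbaaaaabbbba
  19 |  12 | bbaaaaabbbba
  20 |  20 | bbba
  21 |   3 | bbbaaaaabbbaaaaabbbba
  22 |  11 | bbbaaaaabbbba
  23 |  19 | bbbba

SA = [23, 6, 14, 7, 15, 8, 16, 9, 17, 0, 2, 10, 18, 22, 5, 13, 1, 21, 4, 12, 20, 3, 11, 19]
rank  pair      lcp
   1  s[23:],s[6:]  1  'a'
   2  s[6:],s[14:]  8  'aaaaabbb'
   3  s[14:],s[7:]  4  'aaaa'
   4  s[7:],s[15:]  7  'aaaabbb'
   5  s[15:],s[8:]  3  'aaa'
   6  s[8:],s[16:]  6  'aaabbb'
   7  s[16:],s[9:]  2  'aa'
   8  s[9:],s[17:]  5  'aabbb'
   9  s[17:],s[0:]  1  'a'
  10  s[0:],s[2:]  2  'ab'
  11  s[2:],s[10:]  12  'abbbaaaaabbb'
  12  s[10:],s[18:]  4  'abbb'
  13  s[18:],s[22:]  0  ''
  14  s[22:],s[5:]  2  'ba'
  15  s[5:],s[13:]  9  'baaaaabbb'
  16  s[13:],s[1:]  2  'ba'
  17  s[1:],s[21:]  1  'b'
  18  s[21:],s[4:]  3  'bba'
  19  s[4:],s[12:]  10  'bbaaaaabbb'
  20  s[12:],s[20:]  2  'bb'
  21  s[20:],s[3:]  4  'bbba'
  22  s[3:],s[11:]  11  'bbbaaaaabbb'
  23  s[11:],s[19:]  3  'bbb'

n(n+1)/2 = 24·25/2 = 300
Σ LCP = 0 + 1 + 8 + 4 + 7 + 3 + 6 + 2 + 5 + 1 + 2 + 12 + 4 + 0 + 2 + 9 + 2 + 1 + 3 + 10 + 2 + 4 + 11 + 3 = 102
distinct = 300 − 102 = 198

198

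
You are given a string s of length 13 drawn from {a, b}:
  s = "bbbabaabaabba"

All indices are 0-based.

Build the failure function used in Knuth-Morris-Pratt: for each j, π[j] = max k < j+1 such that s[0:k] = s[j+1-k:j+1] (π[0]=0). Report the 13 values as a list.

[0, 1, 2, 0, 1, 0, 0, 1, 0, 0, 1, 2, 0]

π[0] = 0
j=1 s[j]='b': π[1]=1 (border 'b')
j=2 s[j]='b': π[2]=2 (border 'bb')
j=3 s[j]='a': k: 2→1→0; π[3]=0 (border '')
j=4 s[j]='b': π[4]=1 (border 'b')
j=5 s[j]='a': k: 1→0; π[5]=0 (border '')
j=6 s[j]='a': π[6]=0 (border '')
j=7 s[j]='b': π[7]=1 (border 'b')
j=8 s[j]='a': k: 1→0; π[8]=0 (border '')
j=9 s[j]='a': π[9]=0 (border '')
j=10 s[j]='b': π[10]=1 (border 'b')
j=11 s[j]='b': π[11]=2 (border 'bb')
j=12 s[j]='a': k: 2→1→0; π[12]=0 (border '')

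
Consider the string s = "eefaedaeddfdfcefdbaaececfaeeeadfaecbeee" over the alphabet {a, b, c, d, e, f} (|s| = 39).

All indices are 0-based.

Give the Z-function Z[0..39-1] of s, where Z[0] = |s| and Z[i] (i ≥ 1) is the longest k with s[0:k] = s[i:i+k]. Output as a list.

Z[0]=39
i=1: i≥r, start 0; Z[1]=1 scan→box=[1,2)
i=2: i≥r, start 0; Z[2]=0
i=3: i≥r, start 0; Z[3]=0
i=4: i≥r, start 0; Z[4]=1 scan→box=[4,5)
i=5: i≥r, start 0; Z[5]=0
i=6: i≥r, start 0; Z[6]=0
i=7: i≥r, start 0; Z[7]=1 scan→box=[7,8)
i=8: i≥r, start 0; Z[8]=0
i=9: i≥r, start 0; Z[9]=0
i=10: i≥r, start 0; Z[10]=0
i=11: i≥r, start 0; Z[11]=0
i=12: i≥r, start 0; Z[12]=0
i=13: i≥r, start 0; Z[13]=0
i=14: i≥r, start 0; Z[14]=1 scan→box=[14,15)
i=15: i≥r, start 0; Z[15]=0
i=16: i≥r, start 0; Z[16]=0
i=17: i≥r, start 0; Z[17]=0
i=18: i≥r, start 0; Z[18]=0
i=19: i≥r, start 0; Z[19]=0
i=20: i≥r, start 0; Z[20]=1 scan→box=[20,21)
i=21: i≥r, start 0; Z[21]=0
i=22: i≥r, start 0; Z[22]=1 scan→box=[22,23)
i=23: i≥r, start 0; Z[23]=0
i=24: i≥r, start 0; Z[24]=0
i=25: i≥r, start 0; Z[25]=0
i=26: i≥r, start 0; Z[26]=2 scan→box=[26,28)
i=27: min(r-i=1, Z[1]=1)=1; Z[27]=2 scan→box=[27,29)
i=28: min(r-i=1, Z[1]=1)=1; Z[28]=1
i=29: i≥r, start 0; Z[29]=0
i=30: i≥r, start 0; Z[30]=0
i=31: i≥r, start 0; Z[31]=0
i=32: i≥r, start 0; Z[32]=0
i=33: i≥r, start 0; Z[33]=1 scan→box=[33,34)
i=34: i≥r, start 0; Z[34]=0
i=35: i≥r, start 0; Z[35]=0
i=36: i≥r, start 0; Z[36]=2 scan→box=[36,38)
i=37: min(r-i=1, Z[1]=1)=1; Z[37]=2 scan→box=[37,39)
i=38: min(r-i=1, Z[1]=1)=1; Z[38]=1

[39, 1, 0, 0, 1, 0, 0, 1, 0, 0, 0, 0, 0, 0, 1, 0, 0, 0, 0, 0, 1, 0, 1, 0, 0, 0, 2, 2, 1, 0, 0, 0, 0, 1, 0, 0, 2, 2, 1]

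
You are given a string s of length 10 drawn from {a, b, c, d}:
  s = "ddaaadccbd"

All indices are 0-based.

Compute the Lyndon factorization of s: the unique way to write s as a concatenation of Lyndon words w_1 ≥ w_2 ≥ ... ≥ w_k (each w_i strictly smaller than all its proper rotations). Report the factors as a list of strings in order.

emit factor 1: 'd' (i=0, period=1)
emit factor 2: 'd' (i=1, period=1)
emit factor 3: 'aaadccbd' (i=2, period=8)

["d", "d", "aaadccbd"]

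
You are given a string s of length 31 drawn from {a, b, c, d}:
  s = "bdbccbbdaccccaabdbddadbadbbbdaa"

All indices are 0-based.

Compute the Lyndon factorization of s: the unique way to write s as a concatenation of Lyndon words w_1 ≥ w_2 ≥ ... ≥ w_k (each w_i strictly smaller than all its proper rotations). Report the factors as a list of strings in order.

emit factor 1: 'bd' (i=0, period=2)
emit factor 2: 'bcc' (i=2, period=3)
emit factor 3: 'bbd' (i=5, period=3)
emit factor 4: 'acccc' (i=8, period=5)
emit factor 5: 'aabdbddadbadbbbd' (i=13, period=16)
emit factor 6: 'a' (i=29, period=1)
emit factor 7: 'a' (i=30, period=1)

["bd", "bcc", "bbd", "acccc", "aabdbddadbadbbbd", "a", "a"]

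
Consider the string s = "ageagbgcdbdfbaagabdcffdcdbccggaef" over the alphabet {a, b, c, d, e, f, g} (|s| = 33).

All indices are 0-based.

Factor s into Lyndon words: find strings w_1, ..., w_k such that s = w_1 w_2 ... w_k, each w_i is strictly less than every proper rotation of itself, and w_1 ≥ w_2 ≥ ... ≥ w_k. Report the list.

emit factor 1: 'age' (i=0, period=3)
emit factor 2: 'agbgcdbdfb' (i=3, period=10)
emit factor 3: 'aagabdcffdcdbccggaef' (i=13, period=20)

["age", "agbgcdbdfb", "aagabdcffdcdbccggaef"]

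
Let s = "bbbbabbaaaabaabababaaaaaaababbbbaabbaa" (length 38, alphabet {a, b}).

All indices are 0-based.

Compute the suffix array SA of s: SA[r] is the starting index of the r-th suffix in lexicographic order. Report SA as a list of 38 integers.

sorted suffixes:
  #0 SA[0]=37  'a'
  #1 SA[1]=36  'aa'
  #2 SA[2]=19  'aaaaaaababbbbaabbaa'
  #3 SA[3]=20  'aaaaaababbbbaabbaa'
  #4 SA[4]=21  'aaaaababbbbaabbaa'
  #5 SA[5]=7  'aaaabaabababaaaaaaababbbbaabbaa'
  #6 SA[6]=22  'aaaababbbbaabbaa'
  #7 SA[7]=8  'aaabaabababaaaaaaababbbbaabbaa'
  #8 SA[8]=23  'aaababbbbaabbaa'
  #9 SA[9]=9  'aabaabababaaaaaaababbbbaabbaa'
  #10 SA[10]=12  'aabababaaaaaaababbbbaabbaa'
  #11 SA[11]=24  'aababbbbaabbaa'
  #12 SA[12]=32  'aabbaa'
  #13 SA[13]=17  'abaaaaaaababbbbaabbaa'
  #14 SA[14]=10  'abaabababaaaaaaababbbbaabbaa'
  #15 SA[15]=15  'ababaaaaaaababbbbaabbaa'
  #16 SA[16]=13  'abababaaaaaaababbbbaabbaa'
  #17 SA[17]=25  'ababbbbaabbaa'
  #18 SA[18]=33  'abbaa'
  #19 SA[19]=4  'abbaaaabaabababaaaaaaababbbbaabbaa'
  #20 SA[20]=27  'abbbbaabbaa'
  #21 SA[21]=35  'baa'
  #22 SA[22]=18  'baaaaaaababbbbaabbaa'
  #23 SA[23]=6  'baaaabaabababaaaaaaababbbbaabbaa'
  #24 SA[24]=11  'baabababaaaaaaababbbbaabbaa'
  #25 SA[25]=31  'baabbaa'
  #26 SA[26]=16  'babaaaaaaababbbbaabbaa'
  #27 SA[27]=14  'bababaaaaaaababbbbaabbaa'
  #28 SA[28]=3  'babbaaaabaabababaaaaaaababbbbaabbaa'
  #29 SA[29]=26  'babbbbaabbaa'
  #30 SA[30]=34  'bbaa'
  #31 SA[31]=5  'bbaaaabaabababaaaaaaababbbbaabbaa'
  #32 SA[32]=30  'bbaabbaa'
  #33 SA[33]=2  'bbabbaaaabaabababaaaaaaababbbbaabbaa'
  #34 SA[34]=29  'bbbaabbaa'
  #35 SA[35]=1  'bbbabbaaaabaabababaaaaaaababbbbaabbaa'
  #36 SA[36]=28  'bbbbaabbaa'
  #37 SA[37]=0  'bbbbabbaaaabaabababaaaaaaababbbbaabbaa'

[37, 36, 19, 20, 21, 7, 22, 8, 23, 9, 12, 24, 32, 17, 10, 15, 13, 25, 33, 4, 27, 35, 18, 6, 11, 31, 16, 14, 3, 26, 34, 5, 30, 2, 29, 1, 28, 0]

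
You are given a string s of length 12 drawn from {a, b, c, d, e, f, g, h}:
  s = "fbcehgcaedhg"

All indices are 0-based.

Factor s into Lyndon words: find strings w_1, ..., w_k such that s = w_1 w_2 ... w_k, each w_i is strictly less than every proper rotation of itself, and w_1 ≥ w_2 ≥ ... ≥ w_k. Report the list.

["f", "bcehgc", "aedhg"]

emit factor 1: 'f' (i=0, period=1)
emit factor 2: 'bcehgc' (i=1, period=6)
emit factor 3: 'aedhg' (i=7, period=5)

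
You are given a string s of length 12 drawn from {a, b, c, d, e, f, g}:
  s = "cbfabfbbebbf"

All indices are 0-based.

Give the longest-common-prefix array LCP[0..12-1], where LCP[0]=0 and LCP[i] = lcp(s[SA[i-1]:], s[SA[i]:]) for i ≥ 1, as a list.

rank | idx | suffix
   0 |   3 | abfbbebbf
   1 |   6 | bbebbf
   2 |   9 | bbf
   3 |   7 | bebbf
   4 |  10 | bf
   5 |   1 | bfabfbbebbf
   6 |   4 | bfbbebbf
   7 |   0 | cbfabfbbebbf
   8 |   8 | ebbf
   9 |  11 | f
  10 |   2 | fabfbbebbf
  11 |   5 | fbbebbf

SA = [3, 6, 9, 7, 10, 1, 4, 0, 8, 11, 2, 5]
rank  pair      lcp
   1  s[3:],s[6:]  0  ''
   2  s[6:],s[9:]  2  'bb'
   3  s[9:],s[7:]  1  'b'
   4  s[7:],s[10:]  1  'b'
   5  s[10:],s[1:]  2  'bf'
   6  s[1:],s[4:]  2  'bf'
   7  s[4:],s[0:]  0  ''
   8  s[0:],s[8:]  0  ''
   9  s[8:],s[11:]  0  ''
  10  s[11:],s[2:]  1  'f'
  11  s[2:],s[5:]  1  'f'

[0, 0, 2, 1, 1, 2, 2, 0, 0, 0, 1, 1]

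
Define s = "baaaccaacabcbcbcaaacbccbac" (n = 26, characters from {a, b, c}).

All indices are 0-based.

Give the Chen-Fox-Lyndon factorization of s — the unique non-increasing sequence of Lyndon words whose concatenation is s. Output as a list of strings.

["b", "aaaccaacabcbcbc", "aaacbccbac"]

emit factor 1: 'b' (i=0, period=1)
emit factor 2: 'aaaccaacabcbcbc' (i=1, period=15)
emit factor 3: 'aaacbccbac' (i=16, period=10)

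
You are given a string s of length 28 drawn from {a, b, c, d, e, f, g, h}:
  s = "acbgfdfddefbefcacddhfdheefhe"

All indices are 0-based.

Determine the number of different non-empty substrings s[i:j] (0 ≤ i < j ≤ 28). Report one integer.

378

rank | idx | suffix
   0 |   0 | acbgfdfddefbefcacddhfdheefhe
   1 |  15 | acddhfdheefhe
   2 |  11 | befcacddhfdheefhe
   3 |   2 | bgfdfddefbefcacddhfdheefhe
   4 |  14 | cacddhfdheefhe
   5 |   1 | cbgfdfddefbefcacddhfdheefhe
   6 |  16 | cddhfdheefhe
   7 |   7 | ddefbefcacddhfdheefhe
   8 |  17 | ddhfdheefhe
   9 |   8 | defbefcacddhfdheefhe
  10 |   5 | dfddefbefcacddhfdheefhe
  11 |  21 | dheefhe
  12 |  18 | dhfdheefhe
  13 |  27 | e
  14 |  23 | eefhe
  15 |   9 | efbefcacddhfdheefhe
  16 |  12 | efcacddhfdheefhe
  17 |  24 | efhe
  18 |  10 | fbefcacddhfdheefhe
  19 |  13 | fcacddhfdheefhe
  20 |   6 | fddefbefcacddhfdheefhe
  21 |   4 | fdfddefbefcacddhfdheefhe
  22 |  20 | fdheefhe
  23 |  25 | fhe
  24 |   3 | gfdfddefbefcacddhfdheefhe
  25 |  26 | he
  26 |  22 | heefhe
  27 |  19 | hfdheefhe

SA = [0, 15, 11, 2, 14, 1, 16, 7, 17, 8, 5, 21, 18, 27, 23, 9, 12, 24, 10, 13, 6, 4, 20, 25, 3, 26, 22, 19]
[i] adj suffixes → lcp
  [1] 0/15 → 2 ('ac')
  [2] 15/11 → 0 ('')
  [3] 11/2 → 1 ('b')
  [4] 2/14 → 0 ('')
  [5] 14/1 → 1 ('c')
  [6] 1/16 → 1 ('c')
  [7] 16/7 → 0 ('')
  [8] 7/17 → 2 ('dd')
  [9] 17/8 → 1 ('d')
  [10] 8/5 → 1 ('d')
  [11] 5/21 → 1 ('d')
  [12] 21/18 → 2 ('dh')
  [13] 18/27 → 0 ('')
  [14] 27/23 → 1 ('e')
  [15] 23/9 → 1 ('e')
  [16] 9/12 → 2 ('ef')
  [17] 12/24 → 2 ('ef')
  [18] 24/10 → 0 ('')
  [19] 10/13 → 1 ('f')
  [20] 13/6 → 1 ('f')
  [21] 6/4 → 2 ('fd')
  [22] 4/20 → 2 ('fd')
  [23] 20/25 → 1 ('f')
  [24] 25/3 → 0 ('')
  [25] 3/26 → 0 ('')
  [26] 26/22 → 2 ('he')
  [27] 22/19 → 1 ('h')

n(n+1)/2 = 28·29/2 = 406
Σ LCP = 0 + 2 + 0 + 1 + 0 + 1 + 1 + 0 + 2 + 1 + 1 + 1 + 2 + 0 + 1 + 1 + 2 + 2 + 0 + 1 + 1 + 2 + 2 + 1 + 0 + 0 + 2 + 1 = 28
distinct = 406 − 28 = 378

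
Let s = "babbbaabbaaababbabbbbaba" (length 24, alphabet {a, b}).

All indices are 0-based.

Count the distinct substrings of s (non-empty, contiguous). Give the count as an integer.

rank→(start, suffix):
  0 → (23, 'a')
  1 → (9, 'aaababbabbbbaba')
  2 → (10, 'aababbabbbbaba')
  3 → (5, 'aabbaaababbabbbbaba')
  4 → (21, 'aba')
  5 → (11, 'ababbabbbbaba')
  6 → (6, 'abbaaababbabbbbaba')
  7 → (13, 'abbabbbbaba')
  8 → (1, 'abbbaabbaaababbabbbbaba')
  9 → (16, 'abbbbaba')
  10 → (22, 'ba')
  11 → (8, 'baaababbabbbbaba')
  12 → (4, 'baabbaaababbabbbbaba')
  13 → (20, 'baba')
  14 → (12, 'babbabbbbaba')
  15 → (0, 'babbbaabbaaababbabbbbaba')
  16 → (15, 'babbbbaba')
  17 → (7, 'bbaaababbabbbbaba')
  18 → (3, 'bbaabbaaababbabbbbaba')
  19 → (19, 'bbaba')
  20 → (14, 'bbabbbbaba')
  21 → (2, 'bbbaabbaaababbabbbbaba')
  22 → (18, 'bbbaba')
  23 → (17, 'bbbbaba')

SA = [23, 9, 10, 5, 21, 11, 6, 13, 1, 16, 22, 8, 4, 20, 12, 0, 15, 7, 3, 19, 14, 2, 18, 17]
rank  pair      lcp
   1  s[23:],s[9:]  1  'a'
   2  s[9:],s[10:]  2  'aa'
   3  s[10:],s[5:]  3  'aab'
   4  s[5:],s[21:]  1  'a'
   5  s[21:],s[11:]  3  'aba'
   6  s[11:],s[6:]  2  'ab'
   7  s[6:],s[13:]  4  'abba'
   8  s[13:],s[1:]  3  'abb'
   9  s[1:],s[16:]  4  'abbb'
  10  s[16:],s[22:]  0  ''
  11  s[22:],s[8:]  2  'ba'
  12  s[8:],s[4:]  3  'baa'
  13  s[4:],s[20:]  2  'ba'
  14  s[20:],s[12:]  3  'bab'
  15  s[12:],s[0:]  4  'babb'
  16  s[0:],s[15:]  5  'babbb'
  17  s[15:],s[7:]  1  'b'
  18  s[7:],s[3:]  4  'bbaa'
  19  s[3:],s[19:]  3  'bba'
  20  s[19:],s[14:]  4  'bbab'
  21  s[14:],s[2:]  2  'bb'
  22  s[2:],s[18:]  4  'bbba'
  23  s[18:],s[17:]  3  'bbb'

n(n+1)/2 = 24·25/2 = 300
Σ LCP = 0 + 1 + 2 + 3 + 1 + 3 + 2 + 4 + 3 + 4 + 0 + 2 + 3 + 2 + 3 + 4 + 5 + 1 + 4 + 3 + 4 + 2 + 4 + 3 = 63
distinct = 300 − 63 = 237

237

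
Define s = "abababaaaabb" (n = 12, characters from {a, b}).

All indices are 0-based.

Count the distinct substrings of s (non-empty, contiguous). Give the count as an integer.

54

sorted suffixes:
  #0 SA[0]=6  'aaaabb'
  #1 SA[1]=7  'aaabb'
  #2 SA[2]=8  'aabb'
  #3 SA[3]=4  'abaaaabb'
  #4 SA[4]=2  'ababaaaabb'
  #5 SA[5]=0  'abababaaaabb'
  #6 SA[6]=9  'abb'
  #7 SA[7]=11  'b'
  #8 SA[8]=5  'baaaabb'
  #9 SA[9]=3  'babaaaabb'
  #10 SA[10]=1  'bababaaaabb'
  #11 SA[11]=10  'bb'

SA = [6, 7, 8, 4, 2, 0, 9, 11, 5, 3, 1, 10]
[i] adj suffixes → lcp
  [1] 6/7 → 3 ('aaa')
  [2] 7/8 → 2 ('aa')
  [3] 8/4 → 1 ('a')
  [4] 4/2 → 3 ('aba')
  [5] 2/0 → 5 ('ababa')
  [6] 0/9 → 2 ('ab')
  [7] 9/11 → 0 ('')
  [8] 11/5 → 1 ('b')
  [9] 5/3 → 2 ('ba')
  [10] 3/1 → 4 ('baba')
  [11] 1/10 → 1 ('b')

n(n+1)/2 = 12·13/2 = 78
Σ LCP = 0 + 3 + 2 + 1 + 3 + 5 + 2 + 0 + 1 + 2 + 4 + 1 = 24
distinct = 78 − 24 = 54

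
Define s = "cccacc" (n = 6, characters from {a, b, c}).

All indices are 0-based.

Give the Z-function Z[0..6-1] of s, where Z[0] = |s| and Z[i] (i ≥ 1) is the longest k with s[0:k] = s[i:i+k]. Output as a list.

Z[0]=6
i=1: i≥r, start 0; Z[1]=2 extend→box=[1,3)
i=2: min(r-i=1, Z[1]=2)=1; Z[2]=1
i=3: i≥r, start 0; Z[3]=0
i=4: i≥r, start 0; Z[4]=2 extend→box=[4,6)
i=5: min(r-i=1, Z[1]=2)=1; Z[5]=1

[6, 2, 1, 0, 2, 1]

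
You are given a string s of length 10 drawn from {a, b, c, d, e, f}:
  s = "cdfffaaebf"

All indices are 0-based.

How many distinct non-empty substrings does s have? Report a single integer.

sorted suffixes:
  #0 SA[0]=5  'aaebf'
  #1 SA[1]=6  'aebf'
  #2 SA[2]=8  'bf'
  #3 SA[3]=0  'cdfffaaebf'
  #4 SA[4]=1  'dfffaaebf'
  #5 SA[5]=7  'ebf'
  #6 SA[6]=9  'f'
  #7 SA[7]=4  'faaebf'
  #8 SA[8]=3  'ffaaebf'
  #9 SA[9]=2  'fffaaebf'

SA = [5, 6, 8, 0, 1, 7, 9, 4, 3, 2]
rank  pair      lcp
   1  s[5:],s[6:]  1  'a'
   2  s[6:],s[8:]  0  ''
   3  s[8:],s[0:]  0  ''
   4  s[0:],s[1:]  0  ''
   5  s[1:],s[7:]  0  ''
   6  s[7:],s[9:]  0  ''
   7  s[9:],s[4:]  1  'f'
   8  s[4:],s[3:]  1  'f'
   9  s[3:],s[2:]  2  'ff'

n(n+1)/2 = 10·11/2 = 55
Σ LCP = 0 + 1 + 0 + 0 + 0 + 0 + 0 + 1 + 1 + 2 = 5
distinct = 55 − 5 = 50

50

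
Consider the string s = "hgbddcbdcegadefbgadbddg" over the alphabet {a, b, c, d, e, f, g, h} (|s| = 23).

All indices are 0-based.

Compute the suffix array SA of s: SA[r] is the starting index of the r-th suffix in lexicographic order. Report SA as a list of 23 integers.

sorted suffixes:
  #0 SA[0]=17  'adbddg'
  #1 SA[1]=11  'adefbgadbddg'
  #2 SA[2]=6  'bdcegadefbgadbddg'
  #3 SA[3]=2  'bddcbdcegadefbgadbddg'
  #4 SA[4]=19  'bddg'
  #5 SA[5]=15  'bgadbddg'
  #6 SA[6]=5  'cbdcegadefbgadbddg'
  #7 SA[7]=8  'cegadefbgadbddg'
  #8 SA[8]=18  'dbddg'
  #9 SA[9]=4  'dcbdcegadefbgadbddg'
  #10 SA[10]=7  'dcegadefbgadbddg'
  #11 SA[11]=3  'ddcbdcegadefbgadbddg'
  #12 SA[12]=20  'ddg'
  #13 SA[13]=12  'defbgadbddg'
  #14 SA[14]=21  'dg'
  #15 SA[15]=13  'efbgadbddg'
  #16 SA[16]=9  'egadefbgadbddg'
  #17 SA[17]=14  'fbgadbddg'
  #18 SA[18]=22  'g'
  #19 SA[19]=16  'gadbddg'
  #20 SA[20]=10  'gadefbgadbddg'
  #21 SA[21]=1  'gbddcbdcegadefbgadbddg'
  #22 SA[22]=0  'hgbddcbdcegadefbgadbddg'

[17, 11, 6, 2, 19, 15, 5, 8, 18, 4, 7, 3, 20, 12, 21, 13, 9, 14, 22, 16, 10, 1, 0]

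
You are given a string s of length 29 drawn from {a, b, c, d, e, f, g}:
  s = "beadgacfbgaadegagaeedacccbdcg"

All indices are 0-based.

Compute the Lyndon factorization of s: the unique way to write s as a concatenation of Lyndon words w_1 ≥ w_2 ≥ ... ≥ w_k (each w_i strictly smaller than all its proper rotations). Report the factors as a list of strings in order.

["be", "adg", "acfbg", "aadegagaeedacccbdcg"]

emit factor 1: 'be' (i=0, period=2)
emit factor 2: 'adg' (i=2, period=3)
emit factor 3: 'acfbg' (i=5, period=5)
emit factor 4: 'aadegagaeedacccbdcg' (i=10, period=19)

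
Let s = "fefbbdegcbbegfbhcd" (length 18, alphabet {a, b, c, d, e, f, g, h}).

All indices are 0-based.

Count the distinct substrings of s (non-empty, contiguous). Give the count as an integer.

157

sorted suffixes:
  #0 SA[0]=3  'bbdegcbbegfbhcd'
  #1 SA[1]=9  'bbegfbhcd'
  #2 SA[2]=4  'bdegcbbegfbhcd'
  #3 SA[3]=10  'begfbhcd'
  #4 SA[4]=14  'bhcd'
  #5 SA[5]=8  'cbbegfbhcd'
  #6 SA[6]=16  'cd'
  #7 SA[7]=17  'd'
  #8 SA[8]=5  'degcbbegfbhcd'
  #9 SA[9]=1  'efbbdegcbbegfbhcd'
  #10 SA[10]=6  'egcbbegfbhcd'
  #11 SA[11]=11  'egfbhcd'
  #12 SA[12]=2  'fbbdegcbbegfbhcd'
  #13 SA[13]=13  'fbhcd'
  #14 SA[14]=0  'fefbbdegcbbegfbhcd'
  #15 SA[15]=7  'gcbbegfbhcd'
  #16 SA[16]=12  'gfbhcd'
  #17 SA[17]=15  'hcd'

SA = [3, 9, 4, 10, 14, 8, 16, 17, 5, 1, 6, 11, 2, 13, 0, 7, 12, 15]
[i] adj suffixes → lcp
  [1] 3/9 → 2 ('bb')
  [2] 9/4 → 1 ('b')
  [3] 4/10 → 1 ('b')
  [4] 10/14 → 1 ('b')
  [5] 14/8 → 0 ('')
  [6] 8/16 → 1 ('c')
  [7] 16/17 → 0 ('')
  [8] 17/5 → 1 ('d')
  [9] 5/1 → 0 ('')
  [10] 1/6 → 1 ('e')
  [11] 6/11 → 2 ('eg')
  [12] 11/2 → 0 ('')
  [13] 2/13 → 2 ('fb')
  [14] 13/0 → 1 ('f')
  [15] 0/7 → 0 ('')
  [16] 7/12 → 1 ('g')
  [17] 12/15 → 0 ('')

n(n+1)/2 = 18·19/2 = 171
Σ LCP = 0 + 2 + 1 + 1 + 1 + 0 + 1 + 0 + 1 + 0 + 1 + 2 + 0 + 2 + 1 + 0 + 1 + 0 = 14
distinct = 171 − 14 = 157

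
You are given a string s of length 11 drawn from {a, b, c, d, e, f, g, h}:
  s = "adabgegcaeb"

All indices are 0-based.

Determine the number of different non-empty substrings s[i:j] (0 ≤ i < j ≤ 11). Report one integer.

61

rank→(start, suffix):
  0 → (2, 'abgegcaeb')
  1 → (0, 'adabgegcaeb')
  2 → (8, 'aeb')
  3 → (10, 'b')
  4 → (3, 'bgegcaeb')
  5 → (7, 'caeb')
  6 → (1, 'dabgegcaeb')
  7 → (9, 'eb')
  8 → (5, 'egcaeb')
  9 → (6, 'gcaeb')
  10 → (4, 'gegcaeb')

SA = [2, 0, 8, 10, 3, 7, 1, 9, 5, 6, 4]
rank  pair      lcp
   1  s[2:],s[0:]  1  'a'
   2  s[0:],s[8:]  1  'a'
   3  s[8:],s[10:]  0  ''
   4  s[10:],s[3:]  1  'b'
   5  s[3:],s[7:]  0  ''
   6  s[7:],s[1:]  0  ''
   7  s[1:],s[9:]  0  ''
   8  s[9:],s[5:]  1  'e'
   9  s[5:],s[6:]  0  ''
  10  s[6:],s[4:]  1  'g'

n(n+1)/2 = 11·12/2 = 66
Σ LCP = 0 + 1 + 1 + 0 + 1 + 0 + 0 + 0 + 1 + 0 + 1 = 5
distinct = 66 − 5 = 61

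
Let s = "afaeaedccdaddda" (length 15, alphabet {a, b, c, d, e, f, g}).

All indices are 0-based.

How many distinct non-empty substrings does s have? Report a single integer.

rank | idx | suffix
   0 |  14 | a
   1 |  10 | addda
   2 |   2 | aeaedccdaddda
   3 |   4 | aedccdaddda
   4 |   0 | afaeaedccdaddda
   5 |   7 | ccdaddda
   6 |   8 | cdaddda
   7 |  13 | da
   8 |   9 | daddda
   9 |   6 | dccdaddda
  10 |  12 | dda
  11 |  11 | ddda
  12 |   3 | eaedccdaddda
  13 |   5 | edccdaddda
  14 |   1 | faeaedccdaddda

SA = [14, 10, 2, 4, 0, 7, 8, 13, 9, 6, 12, 11, 3, 5, 1]
[i] adj suffixes → lcp
  [1] 14/10 → 1 ('a')
  [2] 10/2 → 1 ('a')
  [3] 2/4 → 2 ('ae')
  [4] 4/0 → 1 ('a')
  [5] 0/7 → 0 ('')
  [6] 7/8 → 1 ('c')
  [7] 8/13 → 0 ('')
  [8] 13/9 → 2 ('da')
  [9] 9/6 → 1 ('d')
  [10] 6/12 → 1 ('d')
  [11] 12/11 → 2 ('dd')
  [12] 11/3 → 0 ('')
  [13] 3/5 → 1 ('e')
  [14] 5/1 → 0 ('')

n(n+1)/2 = 15·16/2 = 120
Σ LCP = 0 + 1 + 1 + 2 + 1 + 0 + 1 + 0 + 2 + 1 + 1 + 2 + 0 + 1 + 0 = 13
distinct = 120 − 13 = 107

107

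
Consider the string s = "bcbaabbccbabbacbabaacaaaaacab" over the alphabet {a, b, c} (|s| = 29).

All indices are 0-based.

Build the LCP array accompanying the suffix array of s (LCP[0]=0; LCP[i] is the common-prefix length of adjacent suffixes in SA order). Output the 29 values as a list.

[0, 4, 3, 2, 2, 4, 1, 2, 2, 3, 1, 3, 2, 0, 1, 3, 2, 3, 2, 1, 2, 1, 2, 0, 2, 1, 3, 4, 1]

rank | idx | suffix
   0 |  21 | aaaaacab
   1 |  22 | aaaacab
   2 |  23 | aaacab
   3 |   3 | aabbccbabbacbabaacaaaaacab
   4 |  18 | aacaaaaacab
   5 |  24 | aacab
   6 |  27 | ab
   7 |  16 | abaacaaaaacab
   8 |  10 | abbacbabaacaaaaacab
   9 |   4 | abbccbabbacbabaacaaaaacab
  10 |  19 | acaaaaacab
  11 |  25 | acab
  12 |  13 | acbabaacaaaaacab
  13 |  28 | b
  14 |   2 | baabbccbabbacbabaacaaaaacab
  15 |  17 | baacaaaaacab
  16 |  15 | babaacaaaaacab
  17 |   9 | babbacbabaacaaaaacab
  18 |  12 | bacbabaacaaaaacab
  19 |  11 | bbacbabaacaaaaacab
  20 |   5 | bbccbabbacbabaacaaaaacab
  21 |   0 | bcbaabbccbabbacbabaacaaaaacab
  22 |   6 | bccbabbacbabaacaaaaacab
  23 |  20 | caaaaacab
  24 |  26 | cab
  25 |   1 | cbaabbccbabbacbabaacaaaaacab
  26 |  14 | cbabaacaaaaacab
  27 |   8 | cbabbacbabaacaaaaacab
  28 |   7 | ccbabbacbabaacaaaaacab

SA = [21, 22, 23, 3, 18, 24, 27, 16, 10, 4, 19, 25, 13, 28, 2, 17, 15, 9, 12, 11, 5, 0, 6, 20, 26, 1, 14, 8, 7]
i: (SA[i-1],SA[i]) lcp shared
  1: (21,22) 4 'aaaa'
  2: (22,23) 3 'aaa'
  3: (23,3) 2 'aa'
  4: (3,18) 2 'aa'
  5: (18,24) 4 'aaca'
  6: (24,27) 1 'a'
  7: (27,16) 2 'ab'
  8: (16,10) 2 'ab'
  9: (10,4) 3 'abb'
  10: (4,19) 1 'a'
  11: (19,25) 3 'aca'
  12: (25,13) 2 'ac'
  13: (13,28) 0 ''
  14: (28,2) 1 'b'
  15: (2,17) 3 'baa'
  16: (17,15) 2 'ba'
  17: (15,9) 3 'bab'
  18: (9,12) 2 'ba'
  19: (12,11) 1 'b'
  20: (11,5) 2 'bb'
  21: (5,0) 1 'b'
  22: (0,6) 2 'bc'
  23: (6,20) 0 ''
  24: (20,26) 2 'ca'
  25: (26,1) 1 'c'
  26: (1,14) 3 'cba'
  27: (14,8) 4 'cbab'
  28: (8,7) 1 'c'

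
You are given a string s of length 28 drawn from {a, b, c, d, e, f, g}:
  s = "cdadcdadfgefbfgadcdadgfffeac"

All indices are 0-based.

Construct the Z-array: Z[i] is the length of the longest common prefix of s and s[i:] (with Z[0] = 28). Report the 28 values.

[28, 0, 0, 0, 4, 0, 0, 0, 0, 0, 0, 0, 0, 0, 0, 0, 0, 4, 0, 0, 0, 0, 0, 0, 0, 0, 0, 1]

Z[0]=28
i=1: i≥r, start 0; Z[1]=0
i=2: i≥r, start 0; Z[2]=0
i=3: i≥r, start 0; Z[3]=0
i=4: i≥r, start 0; Z[4]=4 grow→box=[4,8)
i=5: min(r-i=3, Z[1]=0)=0; Z[5]=0
i=6: min(r-i=2, Z[2]=0)=0; Z[6]=0
i=7: min(r-i=1, Z[3]=0)=0; Z[7]=0
i=8: i≥r, start 0; Z[8]=0
i=9: i≥r, start 0; Z[9]=0
i=10: i≥r, start 0; Z[10]=0
i=11: i≥r, start 0; Z[11]=0
i=12: i≥r, start 0; Z[12]=0
i=13: i≥r, start 0; Z[13]=0
i=14: i≥r, start 0; Z[14]=0
i=15: i≥r, start 0; Z[15]=0
i=16: i≥r, start 0; Z[16]=0
i=17: i≥r, start 0; Z[17]=4 grow→box=[17,21)
i=18: min(r-i=3, Z[1]=0)=0; Z[18]=0
i=19: min(r-i=2, Z[2]=0)=0; Z[19]=0
i=20: min(r-i=1, Z[3]=0)=0; Z[20]=0
i=21: i≥r, start 0; Z[21]=0
i=22: i≥r, start 0; Z[22]=0
i=23: i≥r, start 0; Z[23]=0
i=24: i≥r, start 0; Z[24]=0
i=25: i≥r, start 0; Z[25]=0
i=26: i≥r, start 0; Z[26]=0
i=27: i≥r, start 0; Z[27]=1 grow→box=[27,28)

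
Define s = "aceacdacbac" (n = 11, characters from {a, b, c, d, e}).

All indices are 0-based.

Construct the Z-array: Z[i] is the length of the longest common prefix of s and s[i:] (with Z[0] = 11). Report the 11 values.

Z[0]=11
i=1: fresh scan; Z[1]=0
i=2: fresh scan; Z[2]=0
i=3: fresh scan; Z[3]=2 extend→box=[3,5)
i=4: min(r-i=1, Z[1]=0)=0; Z[4]=0
i=5: fresh scan; Z[5]=0
i=6: fresh scan; Z[6]=2 extend→box=[6,8)
i=7: min(r-i=1, Z[1]=0)=0; Z[7]=0
i=8: fresh scan; Z[8]=0
i=9: fresh scan; Z[9]=2 extend→box=[9,11)
i=10: min(r-i=1, Z[1]=0)=0; Z[10]=0

[11, 0, 0, 2, 0, 0, 2, 0, 0, 2, 0]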